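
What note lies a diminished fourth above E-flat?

A fourth above E lands on the letter A.
A diminished fourth spans 4 semitones, so Eb moves to pitch class 7. On the letter A that is Abb.

Abb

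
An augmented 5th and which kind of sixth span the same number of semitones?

An augmented fifth spans 8 semitones.
A sixth spanning 8 semitones is minor (the major sixth is 9).

minor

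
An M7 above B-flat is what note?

B up a major seventh is A#, so the target letter is A.
From Bb, a major seventh is 11 semitones up: A.

A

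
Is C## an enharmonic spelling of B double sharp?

Two spellings are enharmonically equivalent only if they share a pitch class.
Here C## → 2, B## → 1; 1 ≠ 2, so they are not.

No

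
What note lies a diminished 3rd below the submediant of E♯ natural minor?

The submediant of E# natural minor is C#.
A diminished third (2 semitones) below C# lands on the letter A, giving A##.

A##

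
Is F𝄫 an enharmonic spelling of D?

No

Two spellings are enharmonically equivalent only if they share a pitch class.
Here Fbb → 3, D → 2; 2 ≠ 3, so they are not.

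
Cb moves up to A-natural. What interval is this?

Counting letters C–D–E–F–G–A gives a sixth.
Cb→A = 10 semitones, 1 wider than the major sixth (9), so augmented.

augmented sixth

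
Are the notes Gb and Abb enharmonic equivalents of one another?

Two spellings are enharmonically equivalent only if they share a pitch class.
Here Gb → 6, Abb → 7; 6 ≠ 7, so they are not.

No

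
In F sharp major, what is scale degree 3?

A#

The F# major scale runs F# G# A# B C# D# E#.
Degree 3 is A#.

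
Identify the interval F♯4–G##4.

augmented second

Counting letters F–G gives a second.
F#→G## = 3 semitones, 1 wider than the major second (2), so augmented.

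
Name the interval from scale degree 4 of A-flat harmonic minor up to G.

augmented fourth

Scale degree 4 of Ab harmonic minor is Db.
Db up to G: letters D→G make it a fourth; 6 semitones makes it augmented.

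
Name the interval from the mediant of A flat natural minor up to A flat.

The mediant of Ab natural minor is Cb.
Cb up to Ab: letters C→A make it a sixth; 9 semitones makes it major.

major sixth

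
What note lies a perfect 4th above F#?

B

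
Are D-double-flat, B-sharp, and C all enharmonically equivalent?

Yes

Dbb = pitch class 0 and B# = pitch class 0 and C = pitch class 0 — the same pitch class, so they are enharmonic equivalents.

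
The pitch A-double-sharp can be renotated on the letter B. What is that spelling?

B

A## is pitch class 11. The letter B alone is pitch class 11.
Pitch class 11 on B needs no accidental: B.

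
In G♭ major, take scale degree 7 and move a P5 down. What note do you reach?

Scale degree 7 of Gb major is F.
A perfect fifth (7 semitones) below F lands on the letter B, giving Bb.

Bb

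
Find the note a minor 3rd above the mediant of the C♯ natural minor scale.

The mediant of C# natural minor is E.
A minor third (3 semitones) above E lands on the letter G, giving G.

G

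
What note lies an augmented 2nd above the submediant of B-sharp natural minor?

The submediant of B# natural minor is G#.
An augmented second (3 semitones) above G# lands on the letter A, giving A##.

A##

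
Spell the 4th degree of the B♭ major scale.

Eb

Degree 4 takes the letter 3 steps above B, which is E.
In major, degree 4 sits 5 semitones above the tonic. Bb + 5 semitones is pitch class 3, spelled on E as Eb.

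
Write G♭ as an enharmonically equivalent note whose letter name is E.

E##

Plain E sits 2 semitones below Gb, so on the letter E the same pitch needs a double sharp: E##.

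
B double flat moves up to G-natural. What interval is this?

augmented sixth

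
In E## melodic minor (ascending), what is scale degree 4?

A##

Degree 4 takes the letter 3 steps above E, which is A.
In melodic minor (ascending), degree 4 sits 5 semitones above the tonic. E## + 5 semitones is pitch class 11, spelled on A as A##.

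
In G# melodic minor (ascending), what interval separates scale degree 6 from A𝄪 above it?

augmented fourth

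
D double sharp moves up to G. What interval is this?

doubly diminished fourth

The letter names run D→G, a span of 3 letter steps, so the interval is some kind of fourth.
D## to G is 3 semitones. A perfect fourth is 5, so 3 makes it doubly diminished.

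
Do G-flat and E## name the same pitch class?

Yes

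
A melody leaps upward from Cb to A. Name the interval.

The letter names run C→A, a span of 5 letter steps, so the interval is some kind of sixth.
Cb to A is 10 semitones. A major sixth is 9, so 10 makes it augmented.

augmented sixth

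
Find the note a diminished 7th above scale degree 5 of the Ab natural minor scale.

Dbb

Scale degree 5 of Ab natural minor is Eb.
A diminished seventh (9 semitones) above Eb lands on the letter D, giving Dbb.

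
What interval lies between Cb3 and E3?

The letter names run C→E, a span of 2 letter steps, so the interval is some kind of third.
Cb to E is 5 semitones. A major third is 4, so 5 makes it augmented.

augmented third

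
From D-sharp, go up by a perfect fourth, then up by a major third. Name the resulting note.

A perfect fourth up from D# is G# (letter G, 5 semitones up).
A major third up from G# is B# (letter B, 4 semitones up).

B#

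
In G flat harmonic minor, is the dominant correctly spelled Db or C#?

Db

Each scale degree takes a distinct letter name. Degree 5 of a scale on G must use the letter D.
Db and C# are enharmonically the same pitch, but only Db uses the letter D, so it is the correct spelling here.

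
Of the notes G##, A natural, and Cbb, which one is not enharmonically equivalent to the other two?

In 12-tone equal temperament, enharmonic equivalents share a pitch class. G## is pitch class 9; A is pitch class 9; Cbb is pitch class 10.
G## and A share pitch class 9, while Cbb is pitch class 10.

Cbb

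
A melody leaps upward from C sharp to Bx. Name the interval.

The letter names run C→B, a span of 6 letter steps, so the interval is some kind of seventh.
C# to B## is 12 semitones. A major seventh is 11, so 12 makes it augmented.

augmented seventh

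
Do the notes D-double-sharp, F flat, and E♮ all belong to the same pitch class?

Yes

D## = pitch class 4 and Fb = pitch class 4 and E = pitch class 4 — the same pitch class, so they are enharmonic equivalents.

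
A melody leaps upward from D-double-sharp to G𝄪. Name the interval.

perfect fourth

Counting letters D–E–F–G gives a fourth.
D##→G## = 5 semitones, exactly the perfect fourth.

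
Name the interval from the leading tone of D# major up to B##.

The leading tone of D# major is C##.
C## up to B##: letters C→B make it a seventh; 11 semitones makes it major.

major seventh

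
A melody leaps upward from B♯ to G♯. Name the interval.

Counting letters B–C–D–E–F–G gives a sixth.
B#→G# = 8 semitones, 1 narrower than the major sixth (9), so minor.

minor sixth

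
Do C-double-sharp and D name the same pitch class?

Yes

C## is pitch class 2; D is pitch class 2.
All spellings map to pitch class 2, so they are enharmonically equivalent.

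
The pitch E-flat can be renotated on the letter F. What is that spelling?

Fbb

Eb is pitch class 3. The letter F alone is pitch class 5.
To reach pitch class 3 from F requires an offset of -2 semitones, i.e. double flat: Fbb.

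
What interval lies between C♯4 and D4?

Counting letters C–D gives a second.
C#→D = 1 semitone, 1 narrower than the major second (2), so minor.

minor second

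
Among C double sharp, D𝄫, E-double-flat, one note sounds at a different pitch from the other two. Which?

In 12-tone equal temperament, enharmonic equivalents share a pitch class. C## is pitch class 2; Dbb is pitch class 0; Ebb is pitch class 2.
C## and Ebb share pitch class 2, while Dbb is pitch class 0.

Dbb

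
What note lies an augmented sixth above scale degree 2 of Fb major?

E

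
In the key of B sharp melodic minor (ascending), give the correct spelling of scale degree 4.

E#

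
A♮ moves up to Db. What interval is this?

diminished fourth

The letter names run A→D, a span of 3 letter steps, so the interval is some kind of fourth.
A to Db is 4 semitones. A perfect fourth is 5, so 4 makes it diminished.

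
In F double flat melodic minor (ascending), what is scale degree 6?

Degree 6 takes the letter 5 steps above F, which is D.
In melodic minor (ascending), degree 6 sits 9 semitones above the tonic. Fbb + 9 semitones is pitch class 0, spelled on D as Dbb.

Dbb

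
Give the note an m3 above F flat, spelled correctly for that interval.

Abb

A third above F lands on the letter A.
A minor third spans 3 semitones, so Fb moves to pitch class 7. On the letter A that is Abb.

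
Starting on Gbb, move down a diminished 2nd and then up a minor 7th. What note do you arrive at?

Eb

A diminished second down from Gbb is F (letter F, 0 semitones down).
A minor seventh up from F is Eb (letter E, 10 semitones up).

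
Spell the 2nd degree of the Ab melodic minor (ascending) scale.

Bb

Degree 2 takes the letter 1 step above A, which is B.
In melodic minor (ascending), degree 2 sits 2 semitones above the tonic. Ab + 2 semitones is pitch class 10, spelled on B as Bb.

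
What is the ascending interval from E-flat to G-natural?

major third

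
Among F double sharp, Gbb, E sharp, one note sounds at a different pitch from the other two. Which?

F##

In 12-tone equal temperament, enharmonic equivalents share a pitch class. F## is pitch class 7; Gbb is pitch class 5; E# is pitch class 5.
Gbb and E# share pitch class 5, while F## is pitch class 7.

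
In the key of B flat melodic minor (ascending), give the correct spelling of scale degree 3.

Degree 3 takes the letter 2 steps above B, which is D.
In melodic minor (ascending), degree 3 sits 3 semitones above the tonic. Bb + 3 semitones is pitch class 1, spelled on D as Db.

Db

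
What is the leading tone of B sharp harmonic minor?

A##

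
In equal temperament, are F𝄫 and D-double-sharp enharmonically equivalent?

No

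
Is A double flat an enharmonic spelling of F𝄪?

Yes

Abb = pitch class 7 and F## = pitch class 7 — the same pitch class, so they are enharmonic equivalents.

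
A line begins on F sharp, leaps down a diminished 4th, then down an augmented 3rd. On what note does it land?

A

A diminished fourth down from F# is C## (letter C, 4 semitones down).
An augmented third down from C## is A (letter A, 5 semitones down).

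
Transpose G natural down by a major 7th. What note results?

A seventh below G lands on the letter A.
A major seventh spans 11 semitones, so G moves to pitch class 8. On the letter A that is Ab.

Ab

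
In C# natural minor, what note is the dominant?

The C# natural minor scale runs C# D# E F# G# A B.
Degree 5 is G#.

G#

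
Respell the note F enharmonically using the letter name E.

Plain E sits 1 semitone below F, so on the letter E the same pitch needs a sharp: E#.

E#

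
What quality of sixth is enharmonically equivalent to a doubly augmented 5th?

A doubly augmented fifth spans 9 semitones.
A sixth spanning 9 semitones is major (the major sixth is 9).

major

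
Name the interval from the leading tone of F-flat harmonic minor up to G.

major third

The leading tone of Fb harmonic minor is Eb.
Eb up to G: letters E→G make it a third; 4 semitones makes it major.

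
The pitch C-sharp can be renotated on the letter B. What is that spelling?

Plain B sits 2 semitones below C#, so on the letter B the same pitch needs a double sharp: B##.

B##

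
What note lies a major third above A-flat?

A third above A lands on the letter C.
A major third spans 4 semitones, so Ab moves to pitch class 0. On the letter C that is C.

C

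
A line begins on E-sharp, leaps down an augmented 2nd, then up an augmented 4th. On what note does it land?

G#

An augmented second down from E# is D (letter D, 3 semitones down).
An augmented fourth up from D is G# (letter G, 6 semitones up).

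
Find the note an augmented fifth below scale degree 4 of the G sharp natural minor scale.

F

Scale degree 4 of G# natural minor is C#.
An augmented fifth (8 semitones) below C# lands on the letter F, giving F.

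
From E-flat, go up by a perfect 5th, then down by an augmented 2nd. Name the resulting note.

A perfect fifth up from Eb is Bb (letter B, 7 semitones up).
An augmented second down from Bb is Abb (letter A, 3 semitones down).

Abb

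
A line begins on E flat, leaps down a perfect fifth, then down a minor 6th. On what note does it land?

C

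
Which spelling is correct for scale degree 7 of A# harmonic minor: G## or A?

Each scale degree takes a distinct letter name. Degree 7 of a scale on A must use the letter G.
G## and A are enharmonically the same pitch, but only G## uses the letter G, so it is the correct spelling here.

G##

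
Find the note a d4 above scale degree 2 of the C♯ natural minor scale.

G

Scale degree 2 of C# natural minor is D#.
A diminished fourth (4 semitones) above D# lands on the letter G, giving G.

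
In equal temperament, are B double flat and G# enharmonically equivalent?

No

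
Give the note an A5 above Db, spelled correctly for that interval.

A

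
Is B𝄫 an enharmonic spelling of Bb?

Bbb is pitch class 9; Bb is pitch class 10.
The pitch classes differ (9 vs. 10), so they are not enharmonic equivalents.

No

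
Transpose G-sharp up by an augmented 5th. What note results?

D##

A fifth above G lands on the letter D.
An augmented fifth spans 8 semitones, so G# moves to pitch class 4. On the letter D that is D##.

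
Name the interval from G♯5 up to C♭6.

Counting letters G–A–B–C gives a fourth.
G#→Cb = 3 semitones, 2 narrower than the perfect fourth (5), so doubly diminished.

doubly diminished fourth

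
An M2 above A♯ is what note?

B#

A second above A lands on the letter B.
A major second spans 2 semitones, so A# moves to pitch class 0. On the letter B that is B#.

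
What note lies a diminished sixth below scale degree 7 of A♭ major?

Scale degree 7 of Ab major is G.
A diminished sixth (7 semitones) below G lands on the letter B, giving B#.

B#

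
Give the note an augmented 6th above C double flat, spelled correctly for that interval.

A sixth above C lands on the letter A.
An augmented sixth spans 10 semitones, so Cbb moves to pitch class 8. On the letter A that is Ab.

Ab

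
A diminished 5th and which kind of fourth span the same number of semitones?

A diminished fifth spans 6 semitones.
A fourth spanning 6 semitones is augmented (the perfect fourth is 5).

augmented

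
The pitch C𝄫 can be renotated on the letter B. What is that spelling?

Plain B sits 1 semitone above Cbb, so on the letter B the same pitch needs a flat: Bb.

Bb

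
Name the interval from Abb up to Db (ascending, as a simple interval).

The letter names run A→D, a span of 3 letter steps, so the interval is some kind of fourth.
Abb to Db is 6 semitones. A perfect fourth is 5, so 6 makes it augmented.

augmented fourth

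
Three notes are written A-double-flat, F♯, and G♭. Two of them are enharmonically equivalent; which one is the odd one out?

In 12-tone equal temperament, enharmonic equivalents share a pitch class. Abb is pitch class 7; F# is pitch class 6; Gb is pitch class 6.
F# and Gb share pitch class 6, while Abb is pitch class 7.

Abb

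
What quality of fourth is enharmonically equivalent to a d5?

A diminished fifth spans 6 semitones.
A fourth spanning 6 semitones is augmented (the perfect fourth is 5).

augmented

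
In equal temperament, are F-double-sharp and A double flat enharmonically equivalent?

Yes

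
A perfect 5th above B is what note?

F#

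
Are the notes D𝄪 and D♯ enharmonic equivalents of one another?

D## is pitch class 4; D# is pitch class 3.
The pitch classes differ (4 vs. 3), so they are not enharmonic equivalents.

No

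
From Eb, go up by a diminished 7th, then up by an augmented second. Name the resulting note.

A diminished seventh up from Eb is Dbb (letter D, 9 semitones up).
An augmented second up from Dbb is Eb (letter E, 3 semitones up).

Eb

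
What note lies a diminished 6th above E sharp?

A sixth above E lands on the letter C.
A diminished sixth spans 7 semitones, so E# moves to pitch class 0. On the letter C that is C.

C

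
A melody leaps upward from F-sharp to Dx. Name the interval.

Counting letters F–G–A–B–C–D gives a sixth.
F#→D## = 10 semitones, 1 wider than the major sixth (9), so augmented.

augmented sixth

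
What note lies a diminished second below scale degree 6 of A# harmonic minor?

E##

Scale degree 6 of A# harmonic minor is F#.
A diminished second (0 semitones) below F# lands on the letter E, giving E##.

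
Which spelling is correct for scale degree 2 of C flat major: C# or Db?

Db

Each scale degree takes a distinct letter name. Degree 2 of a scale on C must use the letter D.
Db and C# are enharmonically the same pitch, but only Db uses the letter D, so it is the correct spelling here.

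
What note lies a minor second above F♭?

Gbb

F up a major second is G, so the target letter is G.
From Fb, a minor second is 1 semitone up: Gbb.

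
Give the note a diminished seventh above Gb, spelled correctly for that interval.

A seventh above G lands on the letter F.
A diminished seventh spans 9 semitones, so Gb moves to pitch class 3. On the letter F that is Fbb.

Fbb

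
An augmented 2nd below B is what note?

Ab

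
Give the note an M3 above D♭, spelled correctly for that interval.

F

A third above D lands on the letter F.
A major third spans 4 semitones, so Db moves to pitch class 5. On the letter F that is F.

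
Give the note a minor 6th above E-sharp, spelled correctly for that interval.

E up a major sixth is C#, so the target letter is C.
From E#, a minor sixth is 8 semitones up: C#.

C#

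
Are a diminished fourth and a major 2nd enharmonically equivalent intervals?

No

A diminished fourth spans 4 semitones; a major second spans 2.
The spans differ, so they are not enharmonic equivalents.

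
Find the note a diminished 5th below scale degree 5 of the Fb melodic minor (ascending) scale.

Scale degree 5 of Fb melodic minor (ascending) is Cb.
A diminished fifth (6 semitones) below Cb lands on the letter F, giving F.

F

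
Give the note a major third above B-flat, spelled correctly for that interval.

D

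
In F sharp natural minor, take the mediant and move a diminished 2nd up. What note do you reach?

Bbb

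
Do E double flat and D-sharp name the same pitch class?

No

Ebb is pitch class 2; D# is pitch class 3.
The pitch classes differ (2 vs. 3), so they are not enharmonic equivalents.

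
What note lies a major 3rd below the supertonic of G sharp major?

F#

The supertonic of G# major is A#.
A major third (4 semitones) below A# lands on the letter F, giving F#.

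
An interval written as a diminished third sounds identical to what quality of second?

major

A diminished third spans 2 semitones.
A second spanning 2 semitones is major (the major second is 2).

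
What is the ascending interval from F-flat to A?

augmented third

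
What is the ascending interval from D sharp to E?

Counting letters D–E gives a second.
D#→E = 1 semitone, 1 narrower than the major second (2), so minor.

minor second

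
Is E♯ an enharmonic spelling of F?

Yes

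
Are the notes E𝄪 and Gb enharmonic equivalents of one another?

E## = pitch class 6 and Gb = pitch class 6 — the same pitch class, so they are enharmonic equivalents.

Yes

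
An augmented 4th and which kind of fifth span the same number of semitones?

diminished

An augmented fourth spans 6 semitones.
A fifth spanning 6 semitones is diminished (the perfect fifth is 7).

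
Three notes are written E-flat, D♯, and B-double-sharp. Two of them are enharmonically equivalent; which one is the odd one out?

B##

In 12-tone equal temperament, enharmonic equivalents share a pitch class. Eb is pitch class 3; D# is pitch class 3; B## is pitch class 1.
Eb and D# share pitch class 3, while B## is pitch class 1.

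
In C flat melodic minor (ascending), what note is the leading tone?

Bb

The Cb melodic minor (ascending) scale runs Cb Db Ebb Fb Gb Ab Bb.
Degree 7 is Bb.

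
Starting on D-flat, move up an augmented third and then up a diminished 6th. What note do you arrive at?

Db

An augmented third up from Db is F# (letter F, 5 semitones up).
A diminished sixth up from F# is Db (letter D, 7 semitones up).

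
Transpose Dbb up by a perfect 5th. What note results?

Abb

A fifth above D lands on the letter A.
A perfect fifth spans 7 semitones, so Dbb moves to pitch class 7. On the letter A that is Abb.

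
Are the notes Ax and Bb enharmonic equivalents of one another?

Two spellings are enharmonically equivalent only if they share a pitch class.
Here A## → 11, Bb → 10; 10 ≠ 11, so they are not.

No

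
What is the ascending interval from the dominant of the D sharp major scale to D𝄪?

augmented fourth

The dominant of D# major is A#.
A# up to D##: letters A→D make it a fourth; 6 semitones makes it augmented.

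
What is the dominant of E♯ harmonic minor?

The E# harmonic minor scale runs E# F## G# A# B# C# D##.
Degree 5 is B#.

B#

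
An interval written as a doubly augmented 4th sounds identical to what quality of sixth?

diminished

A doubly augmented fourth spans 7 semitones.
A sixth spanning 7 semitones is diminished (the major sixth is 9).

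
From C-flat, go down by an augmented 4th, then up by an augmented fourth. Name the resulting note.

Cb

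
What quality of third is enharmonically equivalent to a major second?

A major second spans 2 semitones.
A third spanning 2 semitones is diminished (the major third is 4).

diminished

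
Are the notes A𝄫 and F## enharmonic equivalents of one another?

Yes

Abb = pitch class 7 and F## = pitch class 7 — the same pitch class, so they are enharmonic equivalents.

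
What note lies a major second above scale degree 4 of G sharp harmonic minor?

Scale degree 4 of G# harmonic minor is C#.
A major second (2 semitones) above C# lands on the letter D, giving D#.

D#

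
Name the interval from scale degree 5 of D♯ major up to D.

diminished fourth

Scale degree 5 of D# major is A#.
A# up to D: letters A→D make it a fourth; 4 semitones makes it diminished.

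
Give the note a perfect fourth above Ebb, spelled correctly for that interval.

Abb

A fourth above E lands on the letter A.
A perfect fourth spans 5 semitones, so Ebb moves to pitch class 7. On the letter A that is Abb.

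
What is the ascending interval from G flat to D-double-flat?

diminished fifth

The letter names run G→D, a span of 4 letter steps, so the interval is some kind of fifth.
Gb to Dbb is 6 semitones. A perfect fifth is 7, so 6 makes it diminished.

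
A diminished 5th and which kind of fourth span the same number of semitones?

augmented

A diminished fifth spans 6 semitones.
A fourth spanning 6 semitones is augmented (the perfect fourth is 5).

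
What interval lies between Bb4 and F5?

The letter names run B→F, a span of 4 letter steps, so the interval is some kind of fifth.
Bb to F is 7 semitones. A perfect fifth is 7, so 7 makes it perfect.

perfect fifth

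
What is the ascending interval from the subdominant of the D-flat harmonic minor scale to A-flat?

The subdominant of Db harmonic minor is Gb.
Gb up to Ab: letters G→A make it a second; 2 semitones makes it major.

major second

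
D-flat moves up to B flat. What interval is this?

Counting letters D–E–F–G–A–B gives a sixth.
Db→Bb = 9 semitones, exactly the major sixth.

major sixth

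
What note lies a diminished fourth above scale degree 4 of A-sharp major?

Scale degree 4 of A# major is D#.
A diminished fourth (4 semitones) above D# lands on the letter G, giving G.

G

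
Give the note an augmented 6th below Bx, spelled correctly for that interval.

D#

A sixth below B lands on the letter D.
An augmented sixth spans 10 semitones, so B## moves to pitch class 3. On the letter D that is D#.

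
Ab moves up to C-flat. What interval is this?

The letter names run A→C, a span of 2 letter steps, so the interval is some kind of third.
Ab to Cb is 3 semitones. A major third is 4, so 3 makes it minor.

minor third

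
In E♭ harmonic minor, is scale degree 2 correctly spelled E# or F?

F

Each scale degree takes a distinct letter name. Degree 2 of a scale on E must use the letter F.
F and E# are enharmonically the same pitch, but only F uses the letter F, so it is the correct spelling here.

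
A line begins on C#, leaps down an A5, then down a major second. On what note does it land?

An augmented fifth down from C# is F (letter F, 8 semitones down).
A major second down from F is Eb (letter E, 2 semitones down).

Eb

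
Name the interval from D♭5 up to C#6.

augmented seventh

Counting letters D–E–F–G–A–B–C gives a seventh.
Db→C# = 12 semitones, 1 wider than the major seventh (11), so augmented.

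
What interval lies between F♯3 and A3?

Counting letters F–G–A gives a third.
F#→A = 3 semitones, 1 narrower than the major third (4), so minor.

minor third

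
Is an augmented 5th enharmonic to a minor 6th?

An augmented fifth spans 8 semitones; a minor sixth spans 8.
They are enharmonically equivalent.

Yes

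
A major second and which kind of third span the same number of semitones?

A major second spans 2 semitones.
A third spanning 2 semitones is diminished (the major third is 4).

diminished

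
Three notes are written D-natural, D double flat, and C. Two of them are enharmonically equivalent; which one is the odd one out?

D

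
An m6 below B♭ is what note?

A sixth below B lands on the letter D.
A minor sixth spans 8 semitones, so Bb moves to pitch class 2. On the letter D that is D.

D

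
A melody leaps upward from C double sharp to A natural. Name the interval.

The letter names run C→A, a span of 5 letter steps, so the interval is some kind of sixth.
C## to A is 7 semitones. A major sixth is 9, so 7 makes it diminished.

diminished sixth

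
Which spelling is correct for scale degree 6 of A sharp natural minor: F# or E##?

F#

Each scale degree takes a distinct letter name. Degree 6 of a scale on A must use the letter F.
F# and E## are enharmonically the same pitch, but only F# uses the letter F, so it is the correct spelling here.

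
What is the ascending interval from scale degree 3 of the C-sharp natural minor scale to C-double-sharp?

augmented sixth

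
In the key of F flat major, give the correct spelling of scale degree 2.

Gb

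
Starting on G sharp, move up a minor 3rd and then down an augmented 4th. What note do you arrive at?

F

A minor third up from G# is B (letter B, 3 semitones up).
An augmented fourth down from B is F (letter F, 6 semitones down).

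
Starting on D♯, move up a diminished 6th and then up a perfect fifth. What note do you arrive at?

A diminished sixth up from D# is Bb (letter B, 7 semitones up).
A perfect fifth up from Bb is F (letter F, 7 semitones up).

F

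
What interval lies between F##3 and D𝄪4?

Counting letters F–G–A–B–C–D gives a sixth.
F##→D## = 9 semitones, exactly the major sixth.

major sixth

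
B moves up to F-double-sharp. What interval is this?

Counting letters B–C–D–E–F gives a fifth.
B→F## = 8 semitones, 1 wider than the perfect fifth (7), so augmented.

augmented fifth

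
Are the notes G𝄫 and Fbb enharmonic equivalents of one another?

Two spellings are enharmonically equivalent only if they share a pitch class.
Here Gbb → 5, Fbb → 3; 3 ≠ 5, so they are not.

No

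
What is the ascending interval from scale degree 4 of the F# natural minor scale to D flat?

Scale degree 4 of F# natural minor is B.
B up to Db: letters B→D make it a third; 2 semitones makes it diminished.

diminished third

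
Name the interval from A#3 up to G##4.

major seventh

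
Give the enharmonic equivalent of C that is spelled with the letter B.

B#

Plain B sits 1 semitone below C, so on the letter B the same pitch needs a sharp: B#.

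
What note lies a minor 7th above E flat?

Db

E up a major seventh is D#, so the target letter is D.
From Eb, a minor seventh is 10 semitones up: Db.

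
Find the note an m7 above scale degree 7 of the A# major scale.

Scale degree 7 of A# major is G##.
A minor seventh (10 semitones) above G## lands on the letter F, giving F##.

F##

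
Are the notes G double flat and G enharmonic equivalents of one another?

No

Gbb is pitch class 5; G is pitch class 7.
The pitch classes differ (5 vs. 7), so they are not enharmonic equivalents.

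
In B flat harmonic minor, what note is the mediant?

Db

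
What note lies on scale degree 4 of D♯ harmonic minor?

G#

Degree 4 takes the letter 3 steps above D, which is G.
In harmonic minor, degree 4 sits 5 semitones above the tonic. D# + 5 semitones is pitch class 8, spelled on G as G#.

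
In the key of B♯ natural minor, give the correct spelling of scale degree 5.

Degree 5 takes the letter 4 steps above B, which is F.
In natural minor, degree 5 sits 7 semitones above the tonic. B# + 7 semitones is pitch class 7, spelled on F as F##.

F##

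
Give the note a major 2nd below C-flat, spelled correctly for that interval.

C down a major second is Bb, so the target letter is B.
From Cb, a major second is 2 semitones down: Bbb.

Bbb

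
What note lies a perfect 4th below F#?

F down a perfect fourth is C, so the target letter is C.
From F#, a perfect fourth is 5 semitones down: C#.

C#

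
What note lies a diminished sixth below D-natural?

F##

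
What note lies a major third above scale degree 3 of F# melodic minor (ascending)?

Scale degree 3 of F# melodic minor (ascending) is A.
A major third (4 semitones) above A lands on the letter C, giving C#.

C#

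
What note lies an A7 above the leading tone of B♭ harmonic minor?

G##

The leading tone of Bb harmonic minor is A.
An augmented seventh (12 semitones) above A lands on the letter G, giving G##.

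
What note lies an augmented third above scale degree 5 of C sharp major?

Scale degree 5 of C# major is G#.
An augmented third (5 semitones) above G# lands on the letter B, giving B##.

B##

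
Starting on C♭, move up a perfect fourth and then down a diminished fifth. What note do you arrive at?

Bb

A perfect fourth up from Cb is Fb (letter F, 5 semitones up).
A diminished fifth down from Fb is Bb (letter B, 6 semitones down).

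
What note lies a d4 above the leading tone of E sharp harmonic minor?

G#

The leading tone of E# harmonic minor is D##.
A diminished fourth (4 semitones) above D## lands on the letter G, giving G#.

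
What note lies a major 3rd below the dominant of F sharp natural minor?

A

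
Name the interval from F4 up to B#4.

The letter names run F→B, a span of 3 letter steps, so the interval is some kind of fourth.
F to B# is 7 semitones. A perfect fourth is 5, so 7 makes it doubly augmented.

doubly augmented fourth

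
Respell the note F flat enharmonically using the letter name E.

E

Plain E sits at the same pitch as Fb, so on the letter E the same pitch needs a natural: E.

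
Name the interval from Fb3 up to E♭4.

major seventh

Counting letters F–G–A–B–C–D–E gives a seventh.
Fb→Eb = 11 semitones, exactly the major seventh.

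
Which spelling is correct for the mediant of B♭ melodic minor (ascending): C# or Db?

Db

Each scale degree takes a distinct letter name. Degree 3 of a scale on B must use the letter D.
Db and C# are enharmonically the same pitch, but only Db uses the letter D, so it is the correct spelling here.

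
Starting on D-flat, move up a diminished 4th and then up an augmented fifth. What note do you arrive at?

A diminished fourth up from Db is Gbb (letter G, 4 semitones up).
An augmented fifth up from Gbb is Db (letter D, 8 semitones up).

Db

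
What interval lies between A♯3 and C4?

diminished third

The letter names run A→C, a span of 2 letter steps, so the interval is some kind of third.
A# to C is 2 semitones. A major third is 4, so 2 makes it diminished.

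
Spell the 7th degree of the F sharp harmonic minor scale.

Degree 7 takes the letter 6 steps above F, which is E.
In harmonic minor, degree 7 sits 11 semitones above the tonic. F# + 11 semitones is pitch class 5, spelled on E as E#.

E#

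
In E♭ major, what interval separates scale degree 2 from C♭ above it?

diminished fifth

Scale degree 2 of Eb major is F.
F up to Cb: letters F→C make it a fifth; 6 semitones makes it diminished.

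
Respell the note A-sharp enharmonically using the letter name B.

Bb

A# is pitch class 10. The letter B alone is pitch class 11.
To reach pitch class 10 from B requires an offset of -1 semitone, i.e. flat: Bb.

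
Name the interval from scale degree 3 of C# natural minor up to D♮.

Scale degree 3 of C# natural minor is E.
E up to D: letters E→D make it a seventh; 10 semitones makes it minor.

minor seventh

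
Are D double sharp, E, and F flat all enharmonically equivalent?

Yes

D## is pitch class 4; E is pitch class 4; Fb is pitch class 4.
All spellings map to pitch class 4, so they are enharmonically equivalent.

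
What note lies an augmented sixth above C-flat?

A sixth above C lands on the letter A.
An augmented sixth spans 10 semitones, so Cb moves to pitch class 9. On the letter A that is A.

A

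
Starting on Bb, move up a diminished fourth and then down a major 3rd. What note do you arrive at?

Cbb

A diminished fourth up from Bb is Ebb (letter E, 4 semitones up).
A major third down from Ebb is Cbb (letter C, 4 semitones down).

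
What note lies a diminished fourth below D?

A#

D down a perfect fourth is A, so the target letter is A.
From D, a diminished fourth is 4 semitones down: A#.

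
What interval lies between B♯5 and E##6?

augmented fourth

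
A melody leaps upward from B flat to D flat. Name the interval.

minor third

Counting letters B–C–D gives a third.
Bb→Db = 3 semitones, 1 narrower than the major third (4), so minor.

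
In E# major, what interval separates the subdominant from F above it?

The subdominant of E# major is A#.
A# up to F: letters A→F make it a sixth; 7 semitones makes it diminished.

diminished sixth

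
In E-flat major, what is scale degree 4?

Ab

The Eb major scale runs Eb F G Ab Bb C D.
Degree 4 is Ab.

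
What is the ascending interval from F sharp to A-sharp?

The letter names run F→A, a span of 2 letter steps, so the interval is some kind of third.
F# to A# is 4 semitones. A major third is 4, so 4 makes it major.

major third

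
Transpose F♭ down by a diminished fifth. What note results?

A fifth below F lands on the letter B.
A diminished fifth spans 6 semitones, so Fb moves to pitch class 10. On the letter B that is Bb.

Bb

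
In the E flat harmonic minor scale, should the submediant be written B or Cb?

Each scale degree takes a distinct letter name. Degree 6 of a scale on E must use the letter C.
Cb and B are enharmonically the same pitch, but only Cb uses the letter C, so it is the correct spelling here.

Cb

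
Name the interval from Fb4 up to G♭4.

The letter names run F→G, a span of 1 letter step, so the interval is some kind of second.
Fb to Gb is 2 semitones. A major second is 2, so 2 makes it major.

major second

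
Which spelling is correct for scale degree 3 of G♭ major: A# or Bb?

Bb

Each scale degree takes a distinct letter name. Degree 3 of a scale on G must use the letter B.
Bb and A# are enharmonically the same pitch, but only Bb uses the letter B, so it is the correct spelling here.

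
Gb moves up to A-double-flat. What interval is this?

minor second

The letter names run G→A, a span of 1 letter step, so the interval is some kind of second.
Gb to Abb is 1 semitone. A major second is 2, so 1 makes it minor.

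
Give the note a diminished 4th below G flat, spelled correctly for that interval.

D

G down a perfect fourth is D, so the target letter is D.
From Gb, a diminished fourth is 4 semitones down: D.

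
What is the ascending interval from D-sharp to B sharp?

Counting letters D–E–F–G–A–B gives a sixth.
D#→B# = 9 semitones, exactly the major sixth.

major sixth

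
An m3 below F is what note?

D

A third below F lands on the letter D.
A minor third spans 3 semitones, so F moves to pitch class 2. On the letter D that is D.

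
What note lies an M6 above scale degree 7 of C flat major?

G

Scale degree 7 of Cb major is Bb.
A major sixth (9 semitones) above Bb lands on the letter G, giving G.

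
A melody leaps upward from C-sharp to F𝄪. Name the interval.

Counting letters C–D–E–F gives a fourth.
C#→F## = 6 semitones, 1 wider than the perfect fourth (5), so augmented.

augmented fourth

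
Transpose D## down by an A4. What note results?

A#

A fourth below D lands on the letter A.
An augmented fourth spans 6 semitones, so D## moves to pitch class 10. On the letter A that is A#.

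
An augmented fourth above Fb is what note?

Bb

F up a perfect fourth is Bb, so the target letter is B.
From Fb, an augmented fourth is 6 semitones up: Bb.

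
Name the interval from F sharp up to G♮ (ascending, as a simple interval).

minor second

The letter names run F→G, a span of 1 letter step, so the interval is some kind of second.
F# to G is 1 semitone. A major second is 2, so 1 makes it minor.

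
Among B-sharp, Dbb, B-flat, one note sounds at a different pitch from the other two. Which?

In 12-tone equal temperament, enharmonic equivalents share a pitch class. B# is pitch class 0; Dbb is pitch class 0; Bb is pitch class 10.
B# and Dbb share pitch class 0, while Bb is pitch class 10.

Bb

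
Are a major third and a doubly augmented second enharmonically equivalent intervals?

Yes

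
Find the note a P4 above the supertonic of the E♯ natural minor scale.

The supertonic of E# natural minor is F##.
A perfect fourth (5 semitones) above F## lands on the letter B, giving B#.

B#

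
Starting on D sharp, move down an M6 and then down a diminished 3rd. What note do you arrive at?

D##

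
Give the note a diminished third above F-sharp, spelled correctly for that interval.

F up a major third is A, so the target letter is A.
From F#, a diminished third is 2 semitones up: Ab.

Ab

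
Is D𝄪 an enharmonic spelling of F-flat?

D## = pitch class 4 and Fb = pitch class 4 — the same pitch class, so they are enharmonic equivalents.

Yes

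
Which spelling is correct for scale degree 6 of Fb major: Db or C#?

Each scale degree takes a distinct letter name. Degree 6 of a scale on F must use the letter D.
Db and C# are enharmonically the same pitch, but only Db uses the letter D, so it is the correct spelling here.

Db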